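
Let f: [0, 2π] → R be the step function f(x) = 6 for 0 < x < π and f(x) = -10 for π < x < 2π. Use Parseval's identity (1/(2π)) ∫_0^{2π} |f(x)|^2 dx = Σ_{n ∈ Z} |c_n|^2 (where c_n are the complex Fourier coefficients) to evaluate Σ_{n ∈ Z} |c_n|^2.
Σ |c_n|^2 = 68

Parseval equates the L^2 energy of f (normalised by 1/(2π)) with the ℓ^2 sum of its Fourier coefficients: (1/(2π)) ∫_0^{2π} |f|^2 = Σ |c_n|^2.
Compute the left side: (1/(2π)) [∫_0^π 6^2 dx + ∫_π^{2π} (-10)^2 dx] = (1/(2π)) · (36π + 100π) = (36 + 100)/2 = 68.
So Σ_{n ∈ Z} |c_n|^2 = 68.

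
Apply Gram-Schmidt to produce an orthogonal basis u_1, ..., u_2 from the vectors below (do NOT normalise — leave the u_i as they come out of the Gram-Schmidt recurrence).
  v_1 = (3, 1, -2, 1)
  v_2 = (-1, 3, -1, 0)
Orthogonal basis:
  u_1 = (3, 1, -2, 1)
  u_2 = (-7/5, 43/15, -11/15, -2/15)

Apply the Gram-Schmidt recurrence
  u_1 = v_1
  u_i = v_i − Σ_{j<i} ((v_i · u_j) / (u_j · u_j)) · u_j.

Step by step this gives:
  u_1 = (3, 1, -2, 1)
  u_2 = (-7/5, 43/15, -11/15, -2/15)

Orthogonality check:
  u_2 · u_1 = 0 (should be 0)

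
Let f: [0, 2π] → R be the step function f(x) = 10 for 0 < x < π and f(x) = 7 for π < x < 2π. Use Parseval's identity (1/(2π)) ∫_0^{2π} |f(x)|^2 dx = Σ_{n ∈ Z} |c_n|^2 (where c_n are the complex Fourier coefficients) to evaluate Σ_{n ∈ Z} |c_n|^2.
Σ |c_n|^2 = 149/2

Parseval equates the L^2 energy of f (normalised by 1/(2π)) with the ℓ^2 sum of its Fourier coefficients: (1/(2π)) ∫_0^{2π} |f|^2 = Σ |c_n|^2.
Compute the left side: (1/(2π)) [∫_0^π 10^2 dx + ∫_π^{2π} 7^2 dx] = (1/(2π)) · (100π + 49π) = (100 + 49)/2 = 149/2.
So Σ_{n ∈ Z} |c_n|^2 = 149/2.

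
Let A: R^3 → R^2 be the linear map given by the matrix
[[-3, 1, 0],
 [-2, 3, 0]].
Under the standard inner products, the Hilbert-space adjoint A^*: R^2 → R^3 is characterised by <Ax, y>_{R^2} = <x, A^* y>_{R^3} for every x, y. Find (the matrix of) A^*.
A^* = A^T =
[[-3, -2],
 [1, 3],
 [0, 0]]

For real matrices with standard dot products, the defining identity <Ax, y> = <x, A^* y> gives (Ax)^T y = x^T (A^*) y, i.e. x^T A^T y = x^T (A^*) y. Since this holds for all x, y, we must have A^* = A^T. Therefore
A^* =
[[-3, -2],
 [1, 3],
 [0, 0]].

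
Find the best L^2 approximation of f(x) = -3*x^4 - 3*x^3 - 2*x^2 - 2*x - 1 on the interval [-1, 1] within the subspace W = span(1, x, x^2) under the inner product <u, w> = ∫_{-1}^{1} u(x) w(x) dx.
g(x) = -32*x^2/7 - 19*x/5 - 26/35

The best approximation g ∈ W is the orthogonal projection of f onto W. Writing g = a_0 + a_1 x + a_2 x^2, the coefficients solve the normal equations G · a = b where
  G_{ij} = <φ_i, φ_j> and b_i = <f, φ_i>, with φ_0 = 1, φ_1 = x, φ_2 = x^2.
G =
  [2, 0, 2/3]
  [0, 2/3, 0]
  [2/3, 0, 2/5],
b = (-68/15, -38/15, -244/105).
Solving gives a_0 = -26/35, a_1 = -19/5, a_2 = -32/7, so
  g(x) = -32*x^2/7 - 19*x/5 - 26/35.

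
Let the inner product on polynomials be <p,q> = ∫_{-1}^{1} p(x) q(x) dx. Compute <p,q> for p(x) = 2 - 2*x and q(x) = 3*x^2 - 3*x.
<p,q> = 8

Expand the product: p(x)·q(x) = -6*x^3 + 12*x^2 - 6*x.
∫_{-1}^{1} of each monomial x^k gives [2/(k+1) if k even, 0 if k odd]. Integrating term-by-term (or equivalently evaluating the antiderivative F(x) = -3*x^4/2 + 4*x^3 - 3*x^2 at the endpoints):
  F(1) − F(−1) = -1/2 − (-17/2) = 8.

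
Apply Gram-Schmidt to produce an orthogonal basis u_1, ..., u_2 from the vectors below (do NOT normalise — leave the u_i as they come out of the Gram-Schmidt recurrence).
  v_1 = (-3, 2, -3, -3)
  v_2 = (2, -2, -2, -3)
Orthogonal basis:
  u_1 = (-3, 2, -3, -3)
  u_2 = (77/31, -72/31, -47/31, -78/31)

Apply the Gram-Schmidt recurrence
  u_1 = v_1
  u_i = v_i − Σ_{j<i} ((v_i · u_j) / (u_j · u_j)) · u_j.

Step by step this gives:
  u_1 = (-3, 2, -3, -3)
  u_2 = (77/31, -72/31, -47/31, -78/31)

Orthogonality check:
  u_2 · u_1 = 0 (should be 0)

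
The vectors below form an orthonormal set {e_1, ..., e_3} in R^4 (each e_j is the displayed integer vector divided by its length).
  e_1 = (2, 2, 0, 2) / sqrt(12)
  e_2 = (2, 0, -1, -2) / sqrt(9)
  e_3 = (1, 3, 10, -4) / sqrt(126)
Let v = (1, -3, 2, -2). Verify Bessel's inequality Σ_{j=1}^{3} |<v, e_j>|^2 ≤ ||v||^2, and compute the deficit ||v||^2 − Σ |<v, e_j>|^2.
Σ |<v, e_j>|^2 = 72/7; ||v||^2 = 18; deficit = 54/7

Write each e_j = u_j / sqrt(<u_j, u_j>) where u_j is the displayed integer vector. Then <v, e_j> = <v, u_j> / sqrt(<u_j, u_j>), so |<v, e_j>|^2 = <v, u_j>^2 / <u_j, u_j>.
Coefficients: <v, e_1> = -8/sqrt(12), <v, e_2> = 4/sqrt(9), <v, e_3> = 20/sqrt(126).
Square and sum: Σ |<v, e_j>|^2 = 72/7.
Compute ||v||^2 = v·v = 18.
Deficit = 18 − 72/7 = 54/7 ≥ 0, confirming Bessel's inequality. (The deficit equals ||v − Σ <v,e_j> e_j||^2, the squared distance from v to span{e_j}.)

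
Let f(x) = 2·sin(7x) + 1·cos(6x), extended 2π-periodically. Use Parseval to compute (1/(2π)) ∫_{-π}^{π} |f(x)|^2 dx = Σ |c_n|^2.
Σ |c_n|^2 = 5/2

Expand |f|^2 and use orthogonality of {sin(nx), cos(mx)} on [-π, π]:
  ∫_{-π}^{π} sin(nx)^2 dx = π, ∫ cos(mx)^2 dx = π, and cross terms integrate to 0.
So ∫_{-π}^{π} f(x)^2 dx = 2^2 · π + 1^2 · π = (4 + 1)π.
Divide by 2π: (4 + 1)/2 = 5/2.
By Parseval, this equals Σ |c_n|^2.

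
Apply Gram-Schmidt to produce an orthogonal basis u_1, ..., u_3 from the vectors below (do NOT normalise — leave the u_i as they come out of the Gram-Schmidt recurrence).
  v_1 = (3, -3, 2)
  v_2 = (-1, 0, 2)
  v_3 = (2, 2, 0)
Orthogonal basis:
  u_1 = (3, -3, 2)
  u_2 = (-25/22, 3/22, 21/11)
  u_3 = (168/109, 224/109, 84/109)

Apply the Gram-Schmidt recurrence
  u_1 = v_1
  u_i = v_i − Σ_{j<i} ((v_i · u_j) / (u_j · u_j)) · u_j.

Step by step this gives:
  u_1 = (3, -3, 2)
  u_2 = (-25/22, 3/22, 21/11)
  u_3 = (168/109, 224/109, 84/109)

Orthogonality check:
  u_2 · u_1 = 0 (should be 0)
  u_3 · u_1 = 0 (should be 0)
  u_3 · u_2 = 0 (should be 0)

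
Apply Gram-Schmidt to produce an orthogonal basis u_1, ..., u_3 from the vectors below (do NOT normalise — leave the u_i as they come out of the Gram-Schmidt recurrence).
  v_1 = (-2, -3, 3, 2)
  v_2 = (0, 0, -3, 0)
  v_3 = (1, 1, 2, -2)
Orthogonal basis:
  u_1 = (-2, -3, 3, 2)
  u_2 = (-9/13, -27/26, -51/26, 9/13)
  u_3 = (-1/17, -10/17, 0, -16/17)

Apply the Gram-Schmidt recurrence
  u_1 = v_1
  u_i = v_i − Σ_{j<i} ((v_i · u_j) / (u_j · u_j)) · u_j.

Step by step this gives:
  u_1 = (-2, -3, 3, 2)
  u_2 = (-9/13, -27/26, -51/26, 9/13)
  u_3 = (-1/17, -10/17, 0, -16/17)

Orthogonality check:
  u_2 · u_1 = 0 (should be 0)
  u_3 · u_1 = 0 (should be 0)
  u_3 · u_2 = 0 (should be 0)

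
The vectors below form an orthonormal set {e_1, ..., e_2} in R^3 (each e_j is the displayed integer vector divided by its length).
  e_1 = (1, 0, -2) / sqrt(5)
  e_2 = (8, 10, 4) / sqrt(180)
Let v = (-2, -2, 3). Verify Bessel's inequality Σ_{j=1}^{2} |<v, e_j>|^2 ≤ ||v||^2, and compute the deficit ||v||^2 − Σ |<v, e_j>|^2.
Σ |<v, e_j>|^2 = 16; ||v||^2 = 17; deficit = 1

Write each e_j = u_j / sqrt(<u_j, u_j>) where u_j is the displayed integer vector. Then <v, e_j> = <v, u_j> / sqrt(<u_j, u_j>), so |<v, e_j>|^2 = <v, u_j>^2 / <u_j, u_j>.
Coefficients: <v, e_1> = -8/sqrt(5), <v, e_2> = -24/sqrt(180).
Square and sum: Σ |<v, e_j>|^2 = 16.
Compute ||v||^2 = v·v = 17.
Deficit = 17 − 16 = 1 ≥ 0, confirming Bessel's inequality. (The deficit equals ||v − Σ <v,e_j> e_j||^2, the squared distance from v to span{e_j}.)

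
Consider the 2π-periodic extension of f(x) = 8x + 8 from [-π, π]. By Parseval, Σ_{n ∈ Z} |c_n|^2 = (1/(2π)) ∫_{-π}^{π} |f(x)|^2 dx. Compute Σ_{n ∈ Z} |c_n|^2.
Σ |c_n|^2 = 64π^2/3 + 64

Expand and integrate term by term over [-π, π]:
  ∫ (8x)^2 dx = 64·(2π^3/3); ∫ 2·8·(8)·x dx = 0 (odd integrand); ∫ 8^2 dx = 64·2π.
So (1/(2π)) ∫_{-π}^{π} (8x + 8)^2 dx = 64π^2/3 + 64 = 64π^2/3 + 64.
Parseval ⇒ Σ |c_n|^2 = 64π^2/3 + 64.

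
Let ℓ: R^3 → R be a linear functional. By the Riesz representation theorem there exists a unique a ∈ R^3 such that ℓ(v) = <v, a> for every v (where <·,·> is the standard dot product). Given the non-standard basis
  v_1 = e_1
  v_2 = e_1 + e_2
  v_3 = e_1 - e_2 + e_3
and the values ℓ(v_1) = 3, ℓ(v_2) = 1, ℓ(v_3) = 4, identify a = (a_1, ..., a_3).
a = (3, -2, -1)

Write a = (a_1, ..., a_3) in the standard basis. For each basis vector v_i, ℓ(v_i) = <v_i, a> is a linear equation in the a_j's. Collect the n equations into a matrix system V a = ℓ, where row i of V is v_i (expressed in the standard basis). Since V is invertible (lower-triangular with 1s on the diagonal, up to permutation), solve by back-substitution:
  V =
[[1, 0, 0],
 [1, 1, 0],
 [1, -1, 1]]
  V a = (3, 1, 4)
Solving gives a = (3, -2, -1).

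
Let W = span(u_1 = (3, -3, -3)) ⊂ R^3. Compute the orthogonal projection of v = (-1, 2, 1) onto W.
proj_W(v) = (-4/3, 4/3, 4/3)

Set up U = [u_1 | ... | u_1] ∈ R^(3×1). The projector onto W = col(U) is P = U (U^T U)^(-1) U^T.
Compute U^T U =
  [27],
and U^T v = (-12).
Solve U^T U · c = U^T v for the coefficients: c = (-4/9). The projection is proj_W(v) = U c.
Check: (v - proj_W(v)) · u_1 = 0  (should be 0).
Result: proj_W(v) = (-4/3, 4/3, 4/3).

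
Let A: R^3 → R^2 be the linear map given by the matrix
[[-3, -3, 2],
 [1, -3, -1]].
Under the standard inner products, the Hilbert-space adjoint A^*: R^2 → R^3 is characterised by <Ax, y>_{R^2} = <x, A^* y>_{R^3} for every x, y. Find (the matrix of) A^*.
A^* = A^T =
[[-3, 1],
 [-3, -3],
 [2, -1]]

For real matrices with standard dot products, the defining identity <Ax, y> = <x, A^* y> gives (Ax)^T y = x^T (A^*) y, i.e. x^T A^T y = x^T (A^*) y. Since this holds for all x, y, we must have A^* = A^T. Therefore
A^* =
[[-3, 1],
 [-3, -3],
 [2, -1]].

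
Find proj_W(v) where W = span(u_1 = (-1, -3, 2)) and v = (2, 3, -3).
proj_W(v) = (17/14, 51/14, -17/7)

Set up U = [u_1 | ... | u_1] ∈ R^(3×1). The projector onto W = col(U) is P = U (U^T U)^(-1) U^T.
Compute U^T U =
  [14],
and U^T v = (-17).
Solve U^T U · c = U^T v for the coefficients: c = (-17/14). The projection is proj_W(v) = U c.
Check: (v - proj_W(v)) · u_1 = 0  (should be 0).
Result: proj_W(v) = (17/14, 51/14, -17/7).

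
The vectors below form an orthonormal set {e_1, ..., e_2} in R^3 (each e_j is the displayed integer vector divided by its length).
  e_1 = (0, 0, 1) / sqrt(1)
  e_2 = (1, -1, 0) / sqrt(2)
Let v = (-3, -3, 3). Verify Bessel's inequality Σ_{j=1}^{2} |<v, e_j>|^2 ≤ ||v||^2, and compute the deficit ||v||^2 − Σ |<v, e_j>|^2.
Σ |<v, e_j>|^2 = 9; ||v||^2 = 27; deficit = 18

Write each e_j = u_j / sqrt(<u_j, u_j>) where u_j is the displayed integer vector. Then <v, e_j> = <v, u_j> / sqrt(<u_j, u_j>), so |<v, e_j>|^2 = <v, u_j>^2 / <u_j, u_j>.
Coefficients: <v, e_1> = 3/sqrt(1), <v, e_2> = 0/sqrt(2).
Square and sum: Σ |<v, e_j>|^2 = 9.
Compute ||v||^2 = v·v = 27.
Deficit = 27 − 9 = 18 ≥ 0, confirming Bessel's inequality. (The deficit equals ||v − Σ <v,e_j> e_j||^2, the squared distance from v to span{e_j}.)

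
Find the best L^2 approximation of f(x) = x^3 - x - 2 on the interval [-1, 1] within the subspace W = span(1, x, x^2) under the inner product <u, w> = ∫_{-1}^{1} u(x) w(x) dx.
g(x) = -2*x/5 - 2

The best approximation g ∈ W is the orthogonal projection of f onto W. Writing g = a_0 + a_1 x + a_2 x^2, the coefficients solve the normal equations G · a = b where
  G_{ij} = <φ_i, φ_j> and b_i = <f, φ_i>, with φ_0 = 1, φ_1 = x, φ_2 = x^2.
G =
  [2, 0, 2/3]
  [0, 2/3, 0]
  [2/3, 0, 2/5],
b = (-4, -4/15, -4/3).
Solving gives a_0 = -2, a_1 = -2/5, a_2 = 0, so
  g(x) = -2*x/5 - 2.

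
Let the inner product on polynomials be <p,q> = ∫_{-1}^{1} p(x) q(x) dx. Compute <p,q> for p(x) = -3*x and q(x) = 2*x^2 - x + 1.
<p,q> = 2

Expand the product: p(x)·q(x) = -6*x^3 + 3*x^2 - 3*x.
∫_{-1}^{1} of each monomial x^k gives [2/(k+1) if k even, 0 if k odd]. Integrating term-by-term (or equivalently evaluating the antiderivative F(x) = -3*x^4/2 + x^3 - 3*x^2/2 at the endpoints):
  F(1) − F(−1) = -2 − (-4) = 2.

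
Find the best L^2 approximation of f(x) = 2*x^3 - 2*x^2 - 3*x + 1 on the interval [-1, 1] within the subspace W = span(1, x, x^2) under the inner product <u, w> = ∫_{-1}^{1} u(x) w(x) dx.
g(x) = -2*x^2 - 9*x/5 + 1

The best approximation g ∈ W is the orthogonal projection of f onto W. Writing g = a_0 + a_1 x + a_2 x^2, the coefficients solve the normal equations G · a = b where
  G_{ij} = <φ_i, φ_j> and b_i = <f, φ_i>, with φ_0 = 1, φ_1 = x, φ_2 = x^2.
G =
  [2, 0, 2/3]
  [0, 2/3, 0]
  [2/3, 0, 2/5],
b = (2/3, -6/5, -2/15).
Solving gives a_0 = 1, a_1 = -9/5, a_2 = -2, so
  g(x) = -2*x^2 - 9*x/5 + 1.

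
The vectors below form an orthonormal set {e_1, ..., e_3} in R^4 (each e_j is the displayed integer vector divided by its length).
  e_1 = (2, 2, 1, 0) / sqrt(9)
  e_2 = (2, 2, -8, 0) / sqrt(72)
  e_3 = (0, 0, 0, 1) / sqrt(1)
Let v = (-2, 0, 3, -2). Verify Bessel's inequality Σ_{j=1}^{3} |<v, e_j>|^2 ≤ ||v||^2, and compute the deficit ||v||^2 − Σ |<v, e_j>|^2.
Σ |<v, e_j>|^2 = 15; ||v||^2 = 17; deficit = 2

Write each e_j = u_j / sqrt(<u_j, u_j>) where u_j is the displayed integer vector. Then <v, e_j> = <v, u_j> / sqrt(<u_j, u_j>), so |<v, e_j>|^2 = <v, u_j>^2 / <u_j, u_j>.
Coefficients: <v, e_1> = -1/sqrt(9), <v, e_2> = -28/sqrt(72), <v, e_3> = -2/sqrt(1).
Square and sum: Σ |<v, e_j>|^2 = 15.
Compute ||v||^2 = v·v = 17.
Deficit = 17 − 15 = 2 ≥ 0, confirming Bessel's inequality. (The deficit equals ||v − Σ <v,e_j> e_j||^2, the squared distance from v to span{e_j}.)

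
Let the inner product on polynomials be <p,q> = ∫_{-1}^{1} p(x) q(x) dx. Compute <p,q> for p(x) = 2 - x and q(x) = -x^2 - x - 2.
<p,q> = -26/3

Expand the product: p(x)·q(x) = x^3 - x^2 - 4.
∫_{-1}^{1} of each monomial x^k gives [2/(k+1) if k even, 0 if k odd]. Integrating term-by-term (or equivalently evaluating the antiderivative F(x) = x^4/4 - x^3/3 - 4*x at the endpoints):
  F(1) − F(−1) = -49/12 − (55/12) = -26/3.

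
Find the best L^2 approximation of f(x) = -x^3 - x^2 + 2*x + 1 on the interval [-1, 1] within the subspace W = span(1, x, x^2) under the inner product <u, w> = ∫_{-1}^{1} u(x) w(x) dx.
g(x) = -x^2 + 7*x/5 + 1

The best approximation g ∈ W is the orthogonal projection of f onto W. Writing g = a_0 + a_1 x + a_2 x^2, the coefficients solve the normal equations G · a = b where
  G_{ij} = <φ_i, φ_j> and b_i = <f, φ_i>, with φ_0 = 1, φ_1 = x, φ_2 = x^2.
G =
  [2, 0, 2/3]
  [0, 2/3, 0]
  [2/3, 0, 2/5],
b = (4/3, 14/15, 4/15).
Solving gives a_0 = 1, a_1 = 7/5, a_2 = -1, so
  g(x) = -x^2 + 7*x/5 + 1.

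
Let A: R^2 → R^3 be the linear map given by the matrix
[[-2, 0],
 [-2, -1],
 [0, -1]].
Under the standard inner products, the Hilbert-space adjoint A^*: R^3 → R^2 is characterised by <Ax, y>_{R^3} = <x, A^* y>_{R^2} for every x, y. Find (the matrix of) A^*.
A^* = A^T =
[[-2, -2, 0],
 [0, -1, -1]]

For real matrices with standard dot products, the defining identity <Ax, y> = <x, A^* y> gives (Ax)^T y = x^T (A^*) y, i.e. x^T A^T y = x^T (A^*) y. Since this holds for all x, y, we must have A^* = A^T. Therefore
A^* =
[[-2, -2, 0],
 [0, -1, -1]].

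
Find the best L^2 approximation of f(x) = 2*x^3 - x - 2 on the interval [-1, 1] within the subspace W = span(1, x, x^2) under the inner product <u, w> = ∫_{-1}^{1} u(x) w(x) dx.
g(x) = x/5 - 2

The best approximation g ∈ W is the orthogonal projection of f onto W. Writing g = a_0 + a_1 x + a_2 x^2, the coefficients solve the normal equations G · a = b where
  G_{ij} = <φ_i, φ_j> and b_i = <f, φ_i>, with φ_0 = 1, φ_1 = x, φ_2 = x^2.
G =
  [2, 0, 2/3]
  [0, 2/3, 0]
  [2/3, 0, 2/5],
b = (-4, 2/15, -4/3).
Solving gives a_0 = -2, a_1 = 1/5, a_2 = 0, so
  g(x) = x/5 - 2.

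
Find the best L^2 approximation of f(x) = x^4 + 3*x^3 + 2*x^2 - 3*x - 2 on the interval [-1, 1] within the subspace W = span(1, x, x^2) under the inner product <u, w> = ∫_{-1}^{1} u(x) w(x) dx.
g(x) = 20*x^2/7 - 6*x/5 - 73/35

The best approximation g ∈ W is the orthogonal projection of f onto W. Writing g = a_0 + a_1 x + a_2 x^2, the coefficients solve the normal equations G · a = b where
  G_{ij} = <φ_i, φ_j> and b_i = <f, φ_i>, with φ_0 = 1, φ_1 = x, φ_2 = x^2.
G =
  [2, 0, 2/3]
  [0, 2/3, 0]
  [2/3, 0, 2/5],
b = (-34/15, -4/5, -26/105).
Solving gives a_0 = -73/35, a_1 = -6/5, a_2 = 20/7, so
  g(x) = 20*x^2/7 - 6*x/5 - 73/35.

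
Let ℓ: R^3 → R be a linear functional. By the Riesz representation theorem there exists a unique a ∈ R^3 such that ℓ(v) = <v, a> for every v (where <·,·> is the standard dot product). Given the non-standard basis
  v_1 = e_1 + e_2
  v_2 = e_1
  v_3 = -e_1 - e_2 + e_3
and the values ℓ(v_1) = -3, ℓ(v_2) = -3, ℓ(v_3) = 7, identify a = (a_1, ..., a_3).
a = (-3, 0, 4)

Write a = (a_1, ..., a_3) in the standard basis. For each basis vector v_i, ℓ(v_i) = <v_i, a> is a linear equation in the a_j's. Collect the n equations into a matrix system V a = ℓ, where row i of V is v_i (expressed in the standard basis). Since V is invertible (lower-triangular with 1s on the diagonal, up to permutation), solve by back-substitution:
  V =
[[1, 1, 0],
 [1, 0, 0],
 [-1, -1, 1]]
  V a = (-3, -3, 7)
Solving gives a = (-3, 0, 4).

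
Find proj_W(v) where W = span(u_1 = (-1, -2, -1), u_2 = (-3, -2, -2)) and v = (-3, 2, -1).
proj_W(v) = (-3, 2, -1)

Set up U = [u_1 | ... | u_2] ∈ R^(3×2). The projector onto W = col(U) is P = U (U^T U)^(-1) U^T.
Compute U^T U =
  [6, 9]
  [9, 17],
and U^T v = (0, 7).
Solve U^T U · c = U^T v for the coefficients: c = (-3, 2). The projection is proj_W(v) = U c.
Check: (v - proj_W(v)) · u_1 = 0  (should be 0).
Check: (v - proj_W(v)) · u_2 = 0  (should be 0).
Result: proj_W(v) = (-3, 2, -1).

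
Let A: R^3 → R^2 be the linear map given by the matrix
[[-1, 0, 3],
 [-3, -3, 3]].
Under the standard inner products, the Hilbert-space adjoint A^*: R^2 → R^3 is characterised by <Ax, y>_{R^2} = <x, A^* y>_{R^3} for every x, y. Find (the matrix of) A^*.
A^* = A^T =
[[-1, -3],
 [0, -3],
 [3, 3]]

For real matrices with standard dot products, the defining identity <Ax, y> = <x, A^* y> gives (Ax)^T y = x^T (A^*) y, i.e. x^T A^T y = x^T (A^*) y. Since this holds for all x, y, we must have A^* = A^T. Therefore
A^* =
[[-1, -3],
 [0, -3],
 [3, 3]].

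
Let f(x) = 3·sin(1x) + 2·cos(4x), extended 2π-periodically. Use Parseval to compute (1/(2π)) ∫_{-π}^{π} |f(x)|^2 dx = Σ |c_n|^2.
Σ |c_n|^2 = 13/2

Expand |f|^2 and use orthogonality of {sin(nx), cos(mx)} on [-π, π]:
  ∫_{-π}^{π} sin(nx)^2 dx = π, ∫ cos(mx)^2 dx = π, and cross terms integrate to 0.
So ∫_{-π}^{π} f(x)^2 dx = 3^2 · π + 2^2 · π = (9 + 4)π.
Divide by 2π: (9 + 4)/2 = 13/2.
By Parseval, this equals Σ |c_n|^2.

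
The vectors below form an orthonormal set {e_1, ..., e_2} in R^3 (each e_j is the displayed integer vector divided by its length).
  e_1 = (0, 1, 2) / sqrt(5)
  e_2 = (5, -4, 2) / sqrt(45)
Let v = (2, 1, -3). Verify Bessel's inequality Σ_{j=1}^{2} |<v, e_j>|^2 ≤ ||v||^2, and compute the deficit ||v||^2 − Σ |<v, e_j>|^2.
Σ |<v, e_j>|^2 = 5; ||v||^2 = 14; deficit = 9

Write each e_j = u_j / sqrt(<u_j, u_j>) where u_j is the displayed integer vector. Then <v, e_j> = <v, u_j> / sqrt(<u_j, u_j>), so |<v, e_j>|^2 = <v, u_j>^2 / <u_j, u_j>.
Coefficients: <v, e_1> = -5/sqrt(5), <v, e_2> = 0/sqrt(45).
Square and sum: Σ |<v, e_j>|^2 = 5.
Compute ||v||^2 = v·v = 14.
Deficit = 14 − 5 = 9 ≥ 0, confirming Bessel's inequality. (The deficit equals ||v − Σ <v,e_j> e_j||^2, the squared distance from v to span{e_j}.)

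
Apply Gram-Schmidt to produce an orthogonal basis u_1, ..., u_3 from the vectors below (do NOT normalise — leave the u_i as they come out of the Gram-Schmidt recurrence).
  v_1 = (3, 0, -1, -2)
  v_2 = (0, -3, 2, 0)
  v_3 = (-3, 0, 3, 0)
Orthogonal basis:
  u_1 = (3, 0, -1, -2)
  u_2 = (3/7, -3, 13/7, -2/7)
  u_3 = (-51/89, 90/89, 135/89, -144/89)

Apply the Gram-Schmidt recurrence
  u_1 = v_1
  u_i = v_i − Σ_{j<i} ((v_i · u_j) / (u_j · u_j)) · u_j.

Step by step this gives:
  u_1 = (3, 0, -1, -2)
  u_2 = (3/7, -3, 13/7, -2/7)
  u_3 = (-51/89, 90/89, 135/89, -144/89)

Orthogonality check:
  u_2 · u_1 = 0 (should be 0)
  u_3 · u_1 = 0 (should be 0)
  u_3 · u_2 = 0 (should be 0)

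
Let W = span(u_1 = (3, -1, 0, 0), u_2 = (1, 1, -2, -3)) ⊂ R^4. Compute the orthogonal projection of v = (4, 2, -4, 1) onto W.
proj_W(v) = (237/73, -19/73, -90/73, -135/73)

Set up U = [u_1 | ... | u_2] ∈ R^(4×2). The projector onto W = col(U) is P = U (U^T U)^(-1) U^T.
Compute U^T U =
  [10, 2]
  [2, 15],
and U^T v = (10, 11).
Solve U^T U · c = U^T v for the coefficients: c = (64/73, 45/73). The projection is proj_W(v) = U c.
Check: (v - proj_W(v)) · u_1 = 0  (should be 0).
Check: (v - proj_W(v)) · u_2 = 0  (should be 0).
Result: proj_W(v) = (237/73, -19/73, -90/73, -135/73).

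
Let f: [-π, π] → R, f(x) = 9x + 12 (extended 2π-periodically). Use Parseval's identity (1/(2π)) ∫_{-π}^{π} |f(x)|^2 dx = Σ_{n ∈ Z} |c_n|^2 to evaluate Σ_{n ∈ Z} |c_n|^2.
Σ |c_n|^2 = 27π^2 + 144

Expand and integrate term by term over [-π, π]:
  ∫ (9x)^2 dx = 81·(2π^3/3); ∫ 2·9·(12)·x dx = 0 (odd integrand); ∫ 12^2 dx = 144·2π.
So (1/(2π)) ∫_{-π}^{π} (9x + 12)^2 dx = 81π^2/3 + 144 = 27π^2 + 144.
Parseval ⇒ Σ |c_n|^2 = 27π^2 + 144.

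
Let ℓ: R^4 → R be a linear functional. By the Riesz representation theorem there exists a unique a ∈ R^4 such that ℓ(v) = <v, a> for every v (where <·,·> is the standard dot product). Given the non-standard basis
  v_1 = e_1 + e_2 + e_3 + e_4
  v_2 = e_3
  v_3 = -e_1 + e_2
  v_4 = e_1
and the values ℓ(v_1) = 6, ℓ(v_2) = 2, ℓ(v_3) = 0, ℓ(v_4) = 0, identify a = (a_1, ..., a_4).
a = (0, 0, 2, 4)

Write a = (a_1, ..., a_4) in the standard basis. For each basis vector v_i, ℓ(v_i) = <v_i, a> is a linear equation in the a_j's. Collect the n equations into a matrix system V a = ℓ, where row i of V is v_i (expressed in the standard basis). Since V is invertible (lower-triangular with 1s on the diagonal, up to permutation), solve by back-substitution:
  V =
[[1, 1, 1, 1],
 [0, 0, 1, 0],
 [-1, 1, 0, 0],
 [1, 0, 0, 0]]
  V a = (6, 2, 0, 0)
Solving gives a = (0, 0, 2, 4).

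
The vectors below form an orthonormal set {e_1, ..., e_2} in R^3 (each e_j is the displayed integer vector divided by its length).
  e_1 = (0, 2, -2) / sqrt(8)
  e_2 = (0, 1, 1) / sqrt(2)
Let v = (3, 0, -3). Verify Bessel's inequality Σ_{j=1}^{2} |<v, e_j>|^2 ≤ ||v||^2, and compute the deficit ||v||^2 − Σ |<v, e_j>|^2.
Σ |<v, e_j>|^2 = 9; ||v||^2 = 18; deficit = 9

Write each e_j = u_j / sqrt(<u_j, u_j>) where u_j is the displayed integer vector. Then <v, e_j> = <v, u_j> / sqrt(<u_j, u_j>), so |<v, e_j>|^2 = <v, u_j>^2 / <u_j, u_j>.
Coefficients: <v, e_1> = 6/sqrt(8), <v, e_2> = -3/sqrt(2).
Square and sum: Σ |<v, e_j>|^2 = 9.
Compute ||v||^2 = v·v = 18.
Deficit = 18 − 9 = 9 ≥ 0, confirming Bessel's inequality. (The deficit equals ||v − Σ <v,e_j> e_j||^2, the squared distance from v to span{e_j}.)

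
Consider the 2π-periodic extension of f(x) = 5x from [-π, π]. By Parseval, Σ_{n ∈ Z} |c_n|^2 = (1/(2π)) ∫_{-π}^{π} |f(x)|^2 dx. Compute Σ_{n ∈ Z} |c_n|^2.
Σ |c_n|^2 = 25π^2/3

Expand and integrate term by term over [-π, π]:
  ∫ (5x)^2 dx = 25·(2π^3/3); ∫ 2·5·(0)·x dx = 0 (odd integrand); ∫ 0^2 dx = 0·2π.
So (1/(2π)) ∫_{-π}^{π} (5x)^2 dx = 25π^2/3 + 0 = 25π^2/3.
Parseval ⇒ Σ |c_n|^2 = 25π^2/3.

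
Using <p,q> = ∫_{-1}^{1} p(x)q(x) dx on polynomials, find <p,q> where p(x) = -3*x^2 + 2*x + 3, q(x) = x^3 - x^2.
<p,q> = 0

Expand the product: p(x)·q(x) = -3*x^5 + 5*x^4 + x^3 - 3*x^2.
∫_{-1}^{1} of each monomial x^k gives [2/(k+1) if k even, 0 if k odd]. Integrating term-by-term (or equivalently evaluating the antiderivative F(x) = -x^6/2 + x^5 + x^4/4 - x^3 at the endpoints):
  F(1) − F(−1) = -1/4 − (-1/4) = 0.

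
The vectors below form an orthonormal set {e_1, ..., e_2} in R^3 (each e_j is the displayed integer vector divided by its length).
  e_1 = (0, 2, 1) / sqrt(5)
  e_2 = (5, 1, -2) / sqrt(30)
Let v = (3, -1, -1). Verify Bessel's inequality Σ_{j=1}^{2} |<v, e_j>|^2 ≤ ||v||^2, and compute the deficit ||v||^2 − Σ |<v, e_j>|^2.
Σ |<v, e_j>|^2 = 31/3; ||v||^2 = 11; deficit = 2/3

Write each e_j = u_j / sqrt(<u_j, u_j>) where u_j is the displayed integer vector. Then <v, e_j> = <v, u_j> / sqrt(<u_j, u_j>), so |<v, e_j>|^2 = <v, u_j>^2 / <u_j, u_j>.
Coefficients: <v, e_1> = -3/sqrt(5), <v, e_2> = 16/sqrt(30).
Square and sum: Σ |<v, e_j>|^2 = 31/3.
Compute ||v||^2 = v·v = 11.
Deficit = 11 − 31/3 = 2/3 ≥ 0, confirming Bessel's inequality. (The deficit equals ||v − Σ <v,e_j> e_j||^2, the squared distance from v to span{e_j}.)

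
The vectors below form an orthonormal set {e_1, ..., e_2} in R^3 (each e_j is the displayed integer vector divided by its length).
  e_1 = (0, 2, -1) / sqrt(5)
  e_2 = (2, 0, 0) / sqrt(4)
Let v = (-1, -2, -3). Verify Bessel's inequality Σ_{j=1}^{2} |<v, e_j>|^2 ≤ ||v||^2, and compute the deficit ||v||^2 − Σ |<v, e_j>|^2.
Σ |<v, e_j>|^2 = 6/5; ||v||^2 = 14; deficit = 64/5

Write each e_j = u_j / sqrt(<u_j, u_j>) where u_j is the displayed integer vector. Then <v, e_j> = <v, u_j> / sqrt(<u_j, u_j>), so |<v, e_j>|^2 = <v, u_j>^2 / <u_j, u_j>.
Coefficients: <v, e_1> = -1/sqrt(5), <v, e_2> = -2/sqrt(4).
Square and sum: Σ |<v, e_j>|^2 = 6/5.
Compute ||v||^2 = v·v = 14.
Deficit = 14 − 6/5 = 64/5 ≥ 0, confirming Bessel's inequality. (The deficit equals ||v − Σ <v,e_j> e_j||^2, the squared distance from v to span{e_j}.)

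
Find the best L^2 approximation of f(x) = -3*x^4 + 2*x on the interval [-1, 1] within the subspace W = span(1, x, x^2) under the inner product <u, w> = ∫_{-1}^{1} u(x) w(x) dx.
g(x) = -18*x^2/7 + 2*x + 9/35

The best approximation g ∈ W is the orthogonal projection of f onto W. Writing g = a_0 + a_1 x + a_2 x^2, the coefficients solve the normal equations G · a = b where
  G_{ij} = <φ_i, φ_j> and b_i = <f, φ_i>, with φ_0 = 1, φ_1 = x, φ_2 = x^2.
G =
  [2, 0, 2/3]
  [0, 2/3, 0]
  [2/3, 0, 2/5],
b = (-6/5, 4/3, -6/7).
Solving gives a_0 = 9/35, a_1 = 2, a_2 = -18/7, so
  g(x) = -18*x^2/7 + 2*x + 9/35.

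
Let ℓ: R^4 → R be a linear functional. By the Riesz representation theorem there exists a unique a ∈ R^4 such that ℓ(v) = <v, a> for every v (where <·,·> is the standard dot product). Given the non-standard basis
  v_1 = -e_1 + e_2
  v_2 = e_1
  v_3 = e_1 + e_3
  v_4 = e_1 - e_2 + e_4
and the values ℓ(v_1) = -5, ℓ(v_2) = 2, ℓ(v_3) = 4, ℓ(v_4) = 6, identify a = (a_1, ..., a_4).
a = (2, -3, 2, 1)

Write a = (a_1, ..., a_4) in the standard basis. For each basis vector v_i, ℓ(v_i) = <v_i, a> is a linear equation in the a_j's. Collect the n equations into a matrix system V a = ℓ, where row i of V is v_i (expressed in the standard basis). Since V is invertible (lower-triangular with 1s on the diagonal, up to permutation), solve by back-substitution:
  V =
[[-1, 1, 0, 0],
 [1, 0, 0, 0],
 [1, 0, 1, 0],
 [1, -1, 0, 1]]
  V a = (-5, 2, 4, 6)
Solving gives a = (2, -3, 2, 1).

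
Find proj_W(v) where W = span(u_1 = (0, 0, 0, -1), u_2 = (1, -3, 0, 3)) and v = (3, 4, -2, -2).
proj_W(v) = (-9/10, 27/10, 0, -2)

Set up U = [u_1 | ... | u_2] ∈ R^(4×2). The projector onto W = col(U) is P = U (U^T U)^(-1) U^T.
Compute U^T U =
  [1, -3]
  [-3, 19],
and U^T v = (2, -15).
Solve U^T U · c = U^T v for the coefficients: c = (-7/10, -9/10). The projection is proj_W(v) = U c.
Check: (v - proj_W(v)) · u_1 = 0  (should be 0).
Check: (v - proj_W(v)) · u_2 = 0  (should be 0).
Result: proj_W(v) = (-9/10, 27/10, 0, -2).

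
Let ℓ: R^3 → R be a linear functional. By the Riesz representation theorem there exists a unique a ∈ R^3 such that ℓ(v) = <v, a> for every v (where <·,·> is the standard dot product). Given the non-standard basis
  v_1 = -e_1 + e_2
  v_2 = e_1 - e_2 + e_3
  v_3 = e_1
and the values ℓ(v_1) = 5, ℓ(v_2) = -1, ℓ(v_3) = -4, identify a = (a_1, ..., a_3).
a = (-4, 1, 4)

Write a = (a_1, ..., a_3) in the standard basis. For each basis vector v_i, ℓ(v_i) = <v_i, a> is a linear equation in the a_j's. Collect the n equations into a matrix system V a = ℓ, where row i of V is v_i (expressed in the standard basis). Since V is invertible (lower-triangular with 1s on the diagonal, up to permutation), solve by back-substitution:
  V =
[[-1, 1, 0],
 [1, -1, 1],
 [1, 0, 0]]
  V a = (5, -1, -4)
Solving gives a = (-4, 1, 4).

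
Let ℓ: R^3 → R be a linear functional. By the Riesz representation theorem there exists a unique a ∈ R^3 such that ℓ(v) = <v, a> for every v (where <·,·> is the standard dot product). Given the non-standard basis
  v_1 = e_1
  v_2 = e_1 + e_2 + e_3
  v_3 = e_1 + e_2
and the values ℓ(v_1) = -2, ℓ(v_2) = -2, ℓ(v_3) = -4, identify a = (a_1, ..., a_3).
a = (-2, -2, 2)

Write a = (a_1, ..., a_3) in the standard basis. For each basis vector v_i, ℓ(v_i) = <v_i, a> is a linear equation in the a_j's. Collect the n equations into a matrix system V a = ℓ, where row i of V is v_i (expressed in the standard basis). Since V is invertible (lower-triangular with 1s on the diagonal, up to permutation), solve by back-substitution:
  V =
[[1, 0, 0],
 [1, 1, 1],
 [1, 1, 0]]
  V a = (-2, -2, -4)
Solving gives a = (-2, -2, 2).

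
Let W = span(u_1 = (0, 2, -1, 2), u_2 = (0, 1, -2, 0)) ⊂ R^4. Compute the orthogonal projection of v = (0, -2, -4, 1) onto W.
proj_W(v) = (0, 18/29, -78/29, -28/29)

Set up U = [u_1 | ... | u_2] ∈ R^(4×2). The projector onto W = col(U) is P = U (U^T U)^(-1) U^T.
Compute U^T U =
  [9, 4]
  [4, 5],
and U^T v = (2, 6).
Solve U^T U · c = U^T v for the coefficients: c = (-14/29, 46/29). The projection is proj_W(v) = U c.
Check: (v - proj_W(v)) · u_1 = 0  (should be 0).
Check: (v - proj_W(v)) · u_2 = 0  (should be 0).
Result: proj_W(v) = (0, 18/29, -78/29, -28/29).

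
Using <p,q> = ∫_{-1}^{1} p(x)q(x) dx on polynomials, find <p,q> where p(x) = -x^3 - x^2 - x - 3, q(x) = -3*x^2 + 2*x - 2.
<p,q> = 92/5

Expand the product: p(x)·q(x) = 3*x^5 + x^4 + 3*x^3 + 9*x^2 - 4*x + 6.
∫_{-1}^{1} of each monomial x^k gives [2/(k+1) if k even, 0 if k odd]. Integrating term-by-term (or equivalently evaluating the antiderivative F(x) = x^6/2 + x^5/5 + 3*x^4/4 + 3*x^3 - 2*x^2 + 6*x at the endpoints):
  F(1) − F(−1) = 169/20 − (-199/20) = 92/5.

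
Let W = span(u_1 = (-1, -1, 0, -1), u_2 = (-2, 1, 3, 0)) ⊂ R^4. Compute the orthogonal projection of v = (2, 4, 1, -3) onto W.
proj_W(v) = (21/41, 57/41, 36/41, 45/41)

Set up U = [u_1 | ... | u_2] ∈ R^(4×2). The projector onto W = col(U) is P = U (U^T U)^(-1) U^T.
Compute U^T U =
  [3, 1]
  [1, 14],
and U^T v = (-3, 3).
Solve U^T U · c = U^T v for the coefficients: c = (-45/41, 12/41). The projection is proj_W(v) = U c.
Check: (v - proj_W(v)) · u_1 = 0  (should be 0).
Check: (v - proj_W(v)) · u_2 = 0  (should be 0).
Result: proj_W(v) = (21/41, 57/41, 36/41, 45/41).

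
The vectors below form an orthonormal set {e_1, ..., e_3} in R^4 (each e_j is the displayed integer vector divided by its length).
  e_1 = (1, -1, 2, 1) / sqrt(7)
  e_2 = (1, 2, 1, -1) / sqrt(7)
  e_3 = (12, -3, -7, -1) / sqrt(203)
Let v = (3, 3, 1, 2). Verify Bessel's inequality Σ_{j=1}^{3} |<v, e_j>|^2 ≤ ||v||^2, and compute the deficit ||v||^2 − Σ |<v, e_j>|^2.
Σ |<v, e_j>|^2 = 2644/203; ||v||^2 = 23; deficit = 2025/203

Write each e_j = u_j / sqrt(<u_j, u_j>) where u_j is the displayed integer vector. Then <v, e_j> = <v, u_j> / sqrt(<u_j, u_j>), so |<v, e_j>|^2 = <v, u_j>^2 / <u_j, u_j>.
Coefficients: <v, e_1> = 4/sqrt(7), <v, e_2> = 8/sqrt(7), <v, e_3> = 18/sqrt(203).
Square and sum: Σ |<v, e_j>|^2 = 2644/203.
Compute ||v||^2 = v·v = 23.
Deficit = 23 − 2644/203 = 2025/203 ≥ 0, confirming Bessel's inequality. (The deficit equals ||v − Σ <v,e_j> e_j||^2, the squared distance from v to span{e_j}.)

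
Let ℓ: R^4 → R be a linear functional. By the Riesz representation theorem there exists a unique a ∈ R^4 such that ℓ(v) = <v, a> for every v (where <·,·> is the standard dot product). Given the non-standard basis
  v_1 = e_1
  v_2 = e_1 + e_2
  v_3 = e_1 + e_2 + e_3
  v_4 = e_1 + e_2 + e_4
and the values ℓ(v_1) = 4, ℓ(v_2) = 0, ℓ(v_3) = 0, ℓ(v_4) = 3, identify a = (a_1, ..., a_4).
a = (4, -4, 0, 3)

Write a = (a_1, ..., a_4) in the standard basis. For each basis vector v_i, ℓ(v_i) = <v_i, a> is a linear equation in the a_j's. Collect the n equations into a matrix system V a = ℓ, where row i of V is v_i (expressed in the standard basis). Since V is invertible (lower-triangular with 1s on the diagonal, up to permutation), solve by back-substitution:
  V =
[[1, 0, 0, 0],
 [1, 1, 0, 0],
 [1, 1, 1, 0],
 [1, 1, 0, 1]]
  V a = (4, 0, 0, 3)
Solving gives a = (4, -4, 0, 3).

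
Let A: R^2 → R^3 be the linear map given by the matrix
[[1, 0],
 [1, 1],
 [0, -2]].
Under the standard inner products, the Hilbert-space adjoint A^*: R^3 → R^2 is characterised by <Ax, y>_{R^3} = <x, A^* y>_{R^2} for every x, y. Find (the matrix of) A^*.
A^* = A^T =
[[1, 1, 0],
 [0, 1, -2]]

For real matrices with standard dot products, the defining identity <Ax, y> = <x, A^* y> gives (Ax)^T y = x^T (A^*) y, i.e. x^T A^T y = x^T (A^*) y. Since this holds for all x, y, we must have A^* = A^T. Therefore
A^* =
[[1, 1, 0],
 [0, 1, -2]].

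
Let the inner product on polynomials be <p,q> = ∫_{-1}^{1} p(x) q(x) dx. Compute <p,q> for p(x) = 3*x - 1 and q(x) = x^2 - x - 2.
<p,q> = 4/3

Expand the product: p(x)·q(x) = 3*x^3 - 4*x^2 - 5*x + 2.
∫_{-1}^{1} of each monomial x^k gives [2/(k+1) if k even, 0 if k odd]. Integrating term-by-term (or equivalently evaluating the antiderivative F(x) = 3*x^4/4 - 4*x^3/3 - 5*x^2/2 + 2*x at the endpoints):
  F(1) − F(−1) = -13/12 − (-29/12) = 4/3.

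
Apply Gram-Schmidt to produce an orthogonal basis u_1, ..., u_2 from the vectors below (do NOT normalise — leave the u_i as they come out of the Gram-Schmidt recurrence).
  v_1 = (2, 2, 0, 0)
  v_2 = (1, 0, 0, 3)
Orthogonal basis:
  u_1 = (2, 2, 0, 0)
  u_2 = (1/2, -1/2, 0, 3)

Apply the Gram-Schmidt recurrence
  u_1 = v_1
  u_i = v_i − Σ_{j<i} ((v_i · u_j) / (u_j · u_j)) · u_j.

Step by step this gives:
  u_1 = (2, 2, 0, 0)
  u_2 = (1/2, -1/2, 0, 3)

Orthogonality check:
  u_2 · u_1 = 0 (should be 0)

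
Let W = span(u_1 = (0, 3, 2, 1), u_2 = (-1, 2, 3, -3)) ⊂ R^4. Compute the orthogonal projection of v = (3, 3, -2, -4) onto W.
proj_W(v) = (-117/241, 60/241, 235/241, -409/241)

Set up U = [u_1 | ... | u_2] ∈ R^(4×2). The projector onto W = col(U) is P = U (U^T U)^(-1) U^T.
Compute U^T U =
  [14, 9]
  [9, 23],
and U^T v = (1, 9).
Solve U^T U · c = U^T v for the coefficients: c = (-58/241, 117/241). The projection is proj_W(v) = U c.
Check: (v - proj_W(v)) · u_1 = 0  (should be 0).
Check: (v - proj_W(v)) · u_2 = 0  (should be 0).
Result: proj_W(v) = (-117/241, 60/241, 235/241, -409/241).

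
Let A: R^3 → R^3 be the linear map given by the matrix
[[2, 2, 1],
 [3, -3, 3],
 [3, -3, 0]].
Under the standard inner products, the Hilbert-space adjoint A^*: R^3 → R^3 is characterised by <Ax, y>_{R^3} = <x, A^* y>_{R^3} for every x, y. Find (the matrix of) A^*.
A^* = A^T =
[[2, 3, 3],
 [2, -3, -3],
 [1, 3, 0]]

For real matrices with standard dot products, the defining identity <Ax, y> = <x, A^* y> gives (Ax)^T y = x^T (A^*) y, i.e. x^T A^T y = x^T (A^*) y. Since this holds for all x, y, we must have A^* = A^T. Therefore
A^* =
[[2, 3, 3],
 [2, -3, -3],
 [1, 3, 0]].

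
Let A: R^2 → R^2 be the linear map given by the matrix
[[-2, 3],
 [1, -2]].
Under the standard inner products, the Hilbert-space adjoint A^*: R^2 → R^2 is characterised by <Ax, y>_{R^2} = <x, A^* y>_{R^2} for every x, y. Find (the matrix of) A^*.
A^* = A^T =
[[-2, 1],
 [3, -2]]

For real matrices with standard dot products, the defining identity <Ax, y> = <x, A^* y> gives (Ax)^T y = x^T (A^*) y, i.e. x^T A^T y = x^T (A^*) y. Since this holds for all x, y, we must have A^* = A^T. Therefore
A^* =
[[-2, 1],
 [3, -2]].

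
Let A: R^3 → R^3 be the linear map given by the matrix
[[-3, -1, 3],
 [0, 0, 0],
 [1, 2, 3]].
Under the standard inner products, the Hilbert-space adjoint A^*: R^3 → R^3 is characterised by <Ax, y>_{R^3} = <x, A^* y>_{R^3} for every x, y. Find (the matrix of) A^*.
A^* = A^T =
[[-3, 0, 1],
 [-1, 0, 2],
 [3, 0, 3]]

For real matrices with standard dot products, the defining identity <Ax, y> = <x, A^* y> gives (Ax)^T y = x^T (A^*) y, i.e. x^T A^T y = x^T (A^*) y. Since this holds for all x, y, we must have A^* = A^T. Therefore
A^* =
[[-3, 0, 1],
 [-1, 0, 2],
 [3, 0, 3]].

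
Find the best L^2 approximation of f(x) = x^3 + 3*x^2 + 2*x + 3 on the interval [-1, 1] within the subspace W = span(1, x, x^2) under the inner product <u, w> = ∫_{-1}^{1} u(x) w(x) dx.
g(x) = 3*x^2 + 13*x/5 + 3

The best approximation g ∈ W is the orthogonal projection of f onto W. Writing g = a_0 + a_1 x + a_2 x^2, the coefficients solve the normal equations G · a = b where
  G_{ij} = <φ_i, φ_j> and b_i = <f, φ_i>, with φ_0 = 1, φ_1 = x, φ_2 = x^2.
G =
  [2, 0, 2/3]
  [0, 2/3, 0]
  [2/3, 0, 2/5],
b = (8, 26/15, 16/5).
Solving gives a_0 = 3, a_1 = 13/5, a_2 = 3, so
  g(x) = 3*x^2 + 13*x/5 + 3.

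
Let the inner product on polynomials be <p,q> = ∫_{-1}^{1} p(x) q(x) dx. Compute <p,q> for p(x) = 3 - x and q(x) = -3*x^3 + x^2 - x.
<p,q> = 58/15

Expand the product: p(x)·q(x) = 3*x^4 - 10*x^3 + 4*x^2 - 3*x.
∫_{-1}^{1} of each monomial x^k gives [2/(k+1) if k even, 0 if k odd]. Integrating term-by-term (or equivalently evaluating the antiderivative F(x) = 3*x^5/5 - 5*x^4/2 + 4*x^3/3 - 3*x^2/2 at the endpoints):
  F(1) − F(−1) = -31/15 − (-89/15) = 58/15.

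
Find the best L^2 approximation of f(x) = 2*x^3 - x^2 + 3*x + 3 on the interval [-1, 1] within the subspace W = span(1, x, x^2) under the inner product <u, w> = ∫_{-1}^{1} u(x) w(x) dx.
g(x) = -x^2 + 21*x/5 + 3

The best approximation g ∈ W is the orthogonal projection of f onto W. Writing g = a_0 + a_1 x + a_2 x^2, the coefficients solve the normal equations G · a = b where
  G_{ij} = <φ_i, φ_j> and b_i = <f, φ_i>, with φ_0 = 1, φ_1 = x, φ_2 = x^2.
G =
  [2, 0, 2/3]
  [0, 2/3, 0]
  [2/3, 0, 2/5],
b = (16/3, 14/5, 8/5).
Solving gives a_0 = 3, a_1 = 21/5, a_2 = -1, so
  g(x) = -x^2 + 21*x/5 + 3.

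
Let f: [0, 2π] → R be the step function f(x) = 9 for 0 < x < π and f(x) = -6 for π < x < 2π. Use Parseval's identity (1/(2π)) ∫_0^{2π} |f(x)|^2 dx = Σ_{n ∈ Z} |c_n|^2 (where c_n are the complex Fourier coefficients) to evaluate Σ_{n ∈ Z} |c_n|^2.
Σ |c_n|^2 = 117/2

Parseval equates the L^2 energy of f (normalised by 1/(2π)) with the ℓ^2 sum of its Fourier coefficients: (1/(2π)) ∫_0^{2π} |f|^2 = Σ |c_n|^2.
Compute the left side: (1/(2π)) [∫_0^π 9^2 dx + ∫_π^{2π} (-6)^2 dx] = (1/(2π)) · (81π + 36π) = (81 + 36)/2 = 117/2.
So Σ_{n ∈ Z} |c_n|^2 = 117/2.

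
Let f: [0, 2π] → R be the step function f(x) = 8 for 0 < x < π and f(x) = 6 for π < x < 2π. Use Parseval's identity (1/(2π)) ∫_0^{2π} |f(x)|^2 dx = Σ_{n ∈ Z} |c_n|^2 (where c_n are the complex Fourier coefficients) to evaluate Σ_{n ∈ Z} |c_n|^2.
Σ |c_n|^2 = 50

Parseval equates the L^2 energy of f (normalised by 1/(2π)) with the ℓ^2 sum of its Fourier coefficients: (1/(2π)) ∫_0^{2π} |f|^2 = Σ |c_n|^2.
Compute the left side: (1/(2π)) [∫_0^π 8^2 dx + ∫_π^{2π} 6^2 dx] = (1/(2π)) · (64π + 36π) = (64 + 36)/2 = 50.
So Σ_{n ∈ Z} |c_n|^2 = 50.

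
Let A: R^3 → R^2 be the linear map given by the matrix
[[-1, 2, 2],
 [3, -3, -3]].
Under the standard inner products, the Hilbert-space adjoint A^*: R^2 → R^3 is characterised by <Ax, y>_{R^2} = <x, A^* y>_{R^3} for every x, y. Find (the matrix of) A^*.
A^* = A^T =
[[-1, 3],
 [2, -3],
 [2, -3]]

For real matrices with standard dot products, the defining identity <Ax, y> = <x, A^* y> gives (Ax)^T y = x^T (A^*) y, i.e. x^T A^T y = x^T (A^*) y. Since this holds for all x, y, we must have A^* = A^T. Therefore
A^* =
[[-1, 3],
 [2, -3],
 [2, -3]].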